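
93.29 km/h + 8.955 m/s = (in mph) 78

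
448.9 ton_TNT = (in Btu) 1.78e+09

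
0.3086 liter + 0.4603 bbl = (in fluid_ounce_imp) 2587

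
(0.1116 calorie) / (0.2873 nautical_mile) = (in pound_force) 0.0001973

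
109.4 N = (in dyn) 1.094e+07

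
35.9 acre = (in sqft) 1.564e+06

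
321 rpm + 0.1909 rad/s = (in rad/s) 33.81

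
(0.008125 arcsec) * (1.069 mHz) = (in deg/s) 2.413e-09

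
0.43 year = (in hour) 3767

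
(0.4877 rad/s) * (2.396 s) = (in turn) 0.186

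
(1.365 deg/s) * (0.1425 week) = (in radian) 2053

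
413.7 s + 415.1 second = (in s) 828.8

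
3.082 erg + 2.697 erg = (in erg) 5.779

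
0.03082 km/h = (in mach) 2.514e-05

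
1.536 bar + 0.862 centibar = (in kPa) 154.5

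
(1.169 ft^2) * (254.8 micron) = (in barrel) 0.0001741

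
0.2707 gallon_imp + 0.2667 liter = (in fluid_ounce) 50.63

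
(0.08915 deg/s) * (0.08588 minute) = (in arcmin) 27.56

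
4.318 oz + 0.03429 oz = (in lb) 0.272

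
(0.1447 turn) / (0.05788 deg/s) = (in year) 2.854e-05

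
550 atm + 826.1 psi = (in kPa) 6.142e+04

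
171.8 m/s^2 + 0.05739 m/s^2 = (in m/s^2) 171.9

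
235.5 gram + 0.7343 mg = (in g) 235.5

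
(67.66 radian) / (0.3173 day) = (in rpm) 0.02357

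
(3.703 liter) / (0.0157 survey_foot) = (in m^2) 0.7738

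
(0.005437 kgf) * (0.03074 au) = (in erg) 2.452e+15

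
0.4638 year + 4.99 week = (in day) 204.2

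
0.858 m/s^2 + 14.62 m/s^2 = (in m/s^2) 15.48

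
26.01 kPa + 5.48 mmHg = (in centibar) 26.74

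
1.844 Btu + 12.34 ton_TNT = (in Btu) 4.894e+07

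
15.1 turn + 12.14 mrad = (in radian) 94.89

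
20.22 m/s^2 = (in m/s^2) 20.22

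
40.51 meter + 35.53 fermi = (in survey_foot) 132.9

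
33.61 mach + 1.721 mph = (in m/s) 1.144e+04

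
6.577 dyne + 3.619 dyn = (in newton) 0.000102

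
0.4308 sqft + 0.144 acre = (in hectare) 0.05828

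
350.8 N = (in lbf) 78.86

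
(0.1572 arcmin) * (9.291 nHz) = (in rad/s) 4.249e-13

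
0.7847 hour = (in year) 8.958e-05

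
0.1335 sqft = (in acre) 3.065e-06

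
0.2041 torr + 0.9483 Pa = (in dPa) 281.6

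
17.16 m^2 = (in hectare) 0.001716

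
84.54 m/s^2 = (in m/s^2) 84.54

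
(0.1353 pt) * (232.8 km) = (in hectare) 0.001111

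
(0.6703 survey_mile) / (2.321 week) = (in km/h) 0.002767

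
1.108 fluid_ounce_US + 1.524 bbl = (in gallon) 64.02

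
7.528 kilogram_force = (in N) 73.82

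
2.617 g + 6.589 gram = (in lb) 0.0203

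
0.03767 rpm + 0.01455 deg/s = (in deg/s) 0.2406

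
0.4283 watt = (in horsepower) 0.0005744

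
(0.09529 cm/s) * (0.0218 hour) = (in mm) 74.78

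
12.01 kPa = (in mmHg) 90.08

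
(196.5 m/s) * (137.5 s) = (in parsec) 8.756e-13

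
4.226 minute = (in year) 8.04e-06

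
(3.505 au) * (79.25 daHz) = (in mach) 1.22e+12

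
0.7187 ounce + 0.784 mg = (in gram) 20.38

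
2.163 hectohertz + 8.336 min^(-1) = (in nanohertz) 2.164e+11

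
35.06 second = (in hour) 0.009739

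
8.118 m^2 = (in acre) 0.002006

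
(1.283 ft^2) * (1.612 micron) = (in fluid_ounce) 0.006497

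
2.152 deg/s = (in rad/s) 0.03756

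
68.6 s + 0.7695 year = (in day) 280.9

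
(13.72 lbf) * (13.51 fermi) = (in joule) 8.245e-13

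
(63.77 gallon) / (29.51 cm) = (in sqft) 8.805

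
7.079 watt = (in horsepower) 0.009493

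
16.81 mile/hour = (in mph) 16.81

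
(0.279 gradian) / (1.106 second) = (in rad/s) 0.003962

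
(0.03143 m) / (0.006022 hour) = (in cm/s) 0.145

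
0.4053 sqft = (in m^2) 0.03765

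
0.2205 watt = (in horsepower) 0.0002957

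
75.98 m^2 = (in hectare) 0.007598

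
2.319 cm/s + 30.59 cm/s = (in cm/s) 32.91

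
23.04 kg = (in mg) 2.304e+07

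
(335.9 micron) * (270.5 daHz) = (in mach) 0.002668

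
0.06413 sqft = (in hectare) 5.958e-07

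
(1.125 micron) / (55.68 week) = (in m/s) 3.341e-14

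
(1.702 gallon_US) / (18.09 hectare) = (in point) 0.000101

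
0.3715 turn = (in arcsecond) 4.815e+05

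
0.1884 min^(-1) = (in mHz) 3.14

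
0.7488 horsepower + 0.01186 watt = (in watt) 558.4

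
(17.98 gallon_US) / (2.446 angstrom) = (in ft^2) 2.995e+09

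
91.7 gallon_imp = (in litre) 416.9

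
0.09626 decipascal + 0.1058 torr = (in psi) 0.002047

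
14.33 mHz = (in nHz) 1.433e+07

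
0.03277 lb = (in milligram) 1.486e+04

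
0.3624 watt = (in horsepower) 0.000486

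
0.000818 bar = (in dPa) 818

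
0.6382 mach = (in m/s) 217.3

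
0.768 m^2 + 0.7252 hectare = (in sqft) 7.807e+04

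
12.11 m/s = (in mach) 0.03557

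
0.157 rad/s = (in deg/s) 8.995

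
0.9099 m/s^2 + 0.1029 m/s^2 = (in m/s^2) 1.013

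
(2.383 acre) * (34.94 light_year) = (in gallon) 8.421e+23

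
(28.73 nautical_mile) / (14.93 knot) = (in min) 115.5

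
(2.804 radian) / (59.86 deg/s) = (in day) 3.106e-05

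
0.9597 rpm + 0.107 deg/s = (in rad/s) 0.1024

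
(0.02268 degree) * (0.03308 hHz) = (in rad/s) 0.001309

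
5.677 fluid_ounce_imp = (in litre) 0.1613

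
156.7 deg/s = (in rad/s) 2.735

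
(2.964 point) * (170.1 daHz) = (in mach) 0.005224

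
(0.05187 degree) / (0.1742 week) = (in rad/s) 8.593e-09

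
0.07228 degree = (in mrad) 1.262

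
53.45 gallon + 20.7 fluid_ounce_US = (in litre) 202.9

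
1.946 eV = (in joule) 3.118e-19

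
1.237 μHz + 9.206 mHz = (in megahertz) 9.207e-09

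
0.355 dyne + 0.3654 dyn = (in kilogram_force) 7.346e-07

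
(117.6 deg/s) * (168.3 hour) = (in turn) 1.979e+05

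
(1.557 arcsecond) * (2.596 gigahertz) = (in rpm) 1.871e+05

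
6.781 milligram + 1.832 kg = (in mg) 1.832e+06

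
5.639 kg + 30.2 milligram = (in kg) 5.639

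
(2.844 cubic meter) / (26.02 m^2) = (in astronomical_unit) 7.306e-13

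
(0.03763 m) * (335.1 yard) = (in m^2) 11.53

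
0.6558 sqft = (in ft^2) 0.6558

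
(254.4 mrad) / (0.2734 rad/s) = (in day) 1.077e-05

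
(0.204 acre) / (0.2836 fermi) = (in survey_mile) 1.809e+15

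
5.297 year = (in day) 1933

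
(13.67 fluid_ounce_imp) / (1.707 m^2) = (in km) 2.275e-07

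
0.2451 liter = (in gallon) 0.06475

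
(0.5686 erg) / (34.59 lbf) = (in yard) 4.041e-10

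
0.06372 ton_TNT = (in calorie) 6.372e+07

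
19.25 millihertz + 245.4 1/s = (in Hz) 245.4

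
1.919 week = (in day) 13.43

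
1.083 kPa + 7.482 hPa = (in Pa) 1831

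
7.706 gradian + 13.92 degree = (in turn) 0.05793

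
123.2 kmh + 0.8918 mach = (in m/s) 337.9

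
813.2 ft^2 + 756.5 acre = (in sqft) 3.295e+07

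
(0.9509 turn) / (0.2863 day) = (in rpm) 0.002306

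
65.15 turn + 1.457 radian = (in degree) 2.354e+04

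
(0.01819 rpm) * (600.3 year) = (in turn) 5.739e+06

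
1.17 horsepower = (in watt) 872.5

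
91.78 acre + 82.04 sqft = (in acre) 91.78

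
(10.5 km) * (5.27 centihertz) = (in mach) 1.625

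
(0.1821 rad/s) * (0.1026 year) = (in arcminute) 2.026e+09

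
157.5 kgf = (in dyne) 1.545e+08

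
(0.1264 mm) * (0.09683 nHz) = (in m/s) 1.224e-14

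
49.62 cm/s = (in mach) 0.001457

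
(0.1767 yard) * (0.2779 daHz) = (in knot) 0.8728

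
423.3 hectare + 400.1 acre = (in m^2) 5.852e+06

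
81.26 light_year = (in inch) 3.027e+19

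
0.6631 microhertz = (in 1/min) 3.979e-05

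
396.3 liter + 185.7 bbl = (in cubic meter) 29.92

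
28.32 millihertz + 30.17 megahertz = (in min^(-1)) 1.81e+09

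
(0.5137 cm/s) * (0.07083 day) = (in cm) 3144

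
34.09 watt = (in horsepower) 0.04572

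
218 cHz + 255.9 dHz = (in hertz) 27.77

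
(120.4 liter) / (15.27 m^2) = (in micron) 7885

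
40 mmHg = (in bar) 0.05333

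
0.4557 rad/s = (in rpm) 4.352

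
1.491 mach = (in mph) 1136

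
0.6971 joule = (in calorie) 0.1666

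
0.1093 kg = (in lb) 0.241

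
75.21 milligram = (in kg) 7.521e-05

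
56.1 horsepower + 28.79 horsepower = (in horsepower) 84.89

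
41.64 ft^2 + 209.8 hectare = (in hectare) 209.8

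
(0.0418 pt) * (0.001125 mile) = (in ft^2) 0.0002874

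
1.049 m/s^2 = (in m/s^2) 1.049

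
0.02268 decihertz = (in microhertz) 2268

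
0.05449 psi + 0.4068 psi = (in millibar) 31.8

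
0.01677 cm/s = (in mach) 4.925e-07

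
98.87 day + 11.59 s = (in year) 0.2709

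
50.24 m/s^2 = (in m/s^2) 50.24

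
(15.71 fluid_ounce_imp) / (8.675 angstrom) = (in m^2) 5.145e+05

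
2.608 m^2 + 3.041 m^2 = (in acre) 0.001396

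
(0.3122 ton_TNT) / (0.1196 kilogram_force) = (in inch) 4.385e+10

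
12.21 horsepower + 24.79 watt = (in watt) 9130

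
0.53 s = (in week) 8.763e-07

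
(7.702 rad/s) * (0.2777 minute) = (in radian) 128.3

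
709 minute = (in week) 0.07034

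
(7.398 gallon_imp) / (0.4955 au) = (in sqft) 4.884e-12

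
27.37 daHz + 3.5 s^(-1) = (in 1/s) 277.2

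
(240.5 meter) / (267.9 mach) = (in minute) 4.394e-05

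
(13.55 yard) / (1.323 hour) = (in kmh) 0.009365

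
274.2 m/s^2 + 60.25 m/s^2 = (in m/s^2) 334.4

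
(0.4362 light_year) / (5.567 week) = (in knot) 2.383e+09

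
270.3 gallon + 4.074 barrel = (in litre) 1671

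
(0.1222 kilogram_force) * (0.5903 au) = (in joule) 1.058e+11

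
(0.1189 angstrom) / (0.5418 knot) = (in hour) 1.185e-14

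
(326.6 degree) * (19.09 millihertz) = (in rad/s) 0.1088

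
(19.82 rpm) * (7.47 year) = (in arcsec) 1.009e+14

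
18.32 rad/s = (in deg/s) 1050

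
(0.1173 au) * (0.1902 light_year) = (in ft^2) 3.399e+26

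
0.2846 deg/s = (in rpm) 0.04743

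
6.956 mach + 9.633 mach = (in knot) 1.098e+04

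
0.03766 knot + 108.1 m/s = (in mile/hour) 241.9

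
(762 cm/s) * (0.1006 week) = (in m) 4.636e+05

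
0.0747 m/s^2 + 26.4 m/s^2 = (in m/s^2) 26.47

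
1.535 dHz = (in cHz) 15.35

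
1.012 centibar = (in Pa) 1012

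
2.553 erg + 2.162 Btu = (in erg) 2.281e+10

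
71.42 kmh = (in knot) 38.56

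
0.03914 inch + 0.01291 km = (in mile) 0.008023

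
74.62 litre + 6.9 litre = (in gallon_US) 21.54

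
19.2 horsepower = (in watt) 1.432e+04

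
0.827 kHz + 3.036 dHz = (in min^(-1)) 4.964e+04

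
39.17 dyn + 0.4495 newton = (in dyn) 4.499e+04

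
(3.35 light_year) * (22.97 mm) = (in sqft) 7.836e+15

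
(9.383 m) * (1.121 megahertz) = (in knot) 2.045e+07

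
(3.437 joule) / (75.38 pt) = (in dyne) 1.292e+07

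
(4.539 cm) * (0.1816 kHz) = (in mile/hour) 18.44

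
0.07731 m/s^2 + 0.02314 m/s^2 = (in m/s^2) 0.1005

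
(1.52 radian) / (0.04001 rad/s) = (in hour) 0.01055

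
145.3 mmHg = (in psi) 2.81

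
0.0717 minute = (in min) 0.0717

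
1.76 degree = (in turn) 0.004889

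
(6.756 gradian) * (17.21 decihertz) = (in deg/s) 10.46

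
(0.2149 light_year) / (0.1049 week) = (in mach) 9.411e+07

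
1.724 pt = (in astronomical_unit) 4.065e-15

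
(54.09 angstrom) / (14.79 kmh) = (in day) 1.524e-14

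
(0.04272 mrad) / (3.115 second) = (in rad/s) 1.371e-05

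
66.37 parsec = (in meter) 2.048e+18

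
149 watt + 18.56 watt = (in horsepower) 0.2247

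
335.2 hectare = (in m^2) 3.352e+06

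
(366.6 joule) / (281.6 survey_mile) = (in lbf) 0.0001819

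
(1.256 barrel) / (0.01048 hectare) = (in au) 1.274e-14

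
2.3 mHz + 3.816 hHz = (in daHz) 38.16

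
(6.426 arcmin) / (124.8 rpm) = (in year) 4.535e-12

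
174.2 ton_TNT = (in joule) 7.289e+11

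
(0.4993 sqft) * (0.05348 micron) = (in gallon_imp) 5.457e-07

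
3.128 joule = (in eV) 1.952e+19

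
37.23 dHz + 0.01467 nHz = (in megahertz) 3.723e-06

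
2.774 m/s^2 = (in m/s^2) 2.774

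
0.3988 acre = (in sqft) 1.737e+04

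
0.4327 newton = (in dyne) 4.327e+04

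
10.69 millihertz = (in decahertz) 0.001069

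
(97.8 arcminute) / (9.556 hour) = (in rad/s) 8.27e-07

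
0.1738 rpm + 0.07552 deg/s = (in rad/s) 0.01952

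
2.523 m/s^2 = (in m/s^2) 2.523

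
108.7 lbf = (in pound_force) 108.7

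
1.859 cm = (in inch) 0.7319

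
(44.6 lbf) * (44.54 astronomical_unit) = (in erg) 1.322e+22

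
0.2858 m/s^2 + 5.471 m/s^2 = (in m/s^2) 5.757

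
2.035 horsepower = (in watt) 1517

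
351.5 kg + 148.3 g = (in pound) 775.3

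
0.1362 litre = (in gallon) 0.03598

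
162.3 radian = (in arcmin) 5.579e+05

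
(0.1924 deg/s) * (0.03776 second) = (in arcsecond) 26.15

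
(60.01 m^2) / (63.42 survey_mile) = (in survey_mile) 3.653e-07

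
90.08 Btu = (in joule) 9.504e+04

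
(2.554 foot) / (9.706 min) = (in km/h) 0.004812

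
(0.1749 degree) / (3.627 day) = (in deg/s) 5.581e-07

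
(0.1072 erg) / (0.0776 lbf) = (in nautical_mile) 1.677e-11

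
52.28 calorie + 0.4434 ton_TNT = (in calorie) 4.434e+08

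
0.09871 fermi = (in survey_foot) 3.239e-16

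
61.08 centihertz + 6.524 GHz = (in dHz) 6.524e+10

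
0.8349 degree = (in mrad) 14.57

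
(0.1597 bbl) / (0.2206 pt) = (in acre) 0.08062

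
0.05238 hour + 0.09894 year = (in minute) 5.201e+04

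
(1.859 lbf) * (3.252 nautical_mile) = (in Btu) 47.2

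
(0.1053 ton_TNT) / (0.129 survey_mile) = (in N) 2.122e+06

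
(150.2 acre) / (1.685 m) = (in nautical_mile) 194.8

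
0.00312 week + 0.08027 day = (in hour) 2.451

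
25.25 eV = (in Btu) 3.834e-21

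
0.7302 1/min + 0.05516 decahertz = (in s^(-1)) 0.5638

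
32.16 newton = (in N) 32.16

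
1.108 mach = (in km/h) 1358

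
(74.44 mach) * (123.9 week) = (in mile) 1.18e+09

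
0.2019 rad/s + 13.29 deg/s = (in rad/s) 0.4339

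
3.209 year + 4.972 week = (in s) 1.042e+08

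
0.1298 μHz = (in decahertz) 1.298e-08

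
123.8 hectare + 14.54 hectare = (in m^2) 1.383e+06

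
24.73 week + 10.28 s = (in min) 2.493e+05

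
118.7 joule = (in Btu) 0.1125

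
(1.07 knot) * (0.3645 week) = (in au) 8.112e-07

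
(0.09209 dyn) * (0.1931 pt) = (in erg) 0.0006273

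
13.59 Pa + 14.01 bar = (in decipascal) 1.401e+07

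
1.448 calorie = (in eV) 3.781e+19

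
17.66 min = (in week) 0.001752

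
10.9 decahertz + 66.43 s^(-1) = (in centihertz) 1.754e+04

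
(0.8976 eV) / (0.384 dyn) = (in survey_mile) 2.327e-17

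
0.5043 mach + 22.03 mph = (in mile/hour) 406.1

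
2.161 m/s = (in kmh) 7.78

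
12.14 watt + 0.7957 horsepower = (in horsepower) 0.812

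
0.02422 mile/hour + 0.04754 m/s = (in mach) 0.0001714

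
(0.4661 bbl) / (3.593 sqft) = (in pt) 629.3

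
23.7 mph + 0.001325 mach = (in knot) 21.47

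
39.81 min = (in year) 7.574e-05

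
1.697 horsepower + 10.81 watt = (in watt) 1276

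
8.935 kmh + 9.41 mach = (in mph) 7173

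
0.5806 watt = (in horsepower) 0.0007786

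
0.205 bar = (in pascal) 2.05e+04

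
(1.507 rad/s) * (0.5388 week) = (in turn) 7.816e+04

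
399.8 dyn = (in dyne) 399.8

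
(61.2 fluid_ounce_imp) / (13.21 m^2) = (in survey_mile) 8.179e-08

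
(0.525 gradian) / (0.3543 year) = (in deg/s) 4.229e-08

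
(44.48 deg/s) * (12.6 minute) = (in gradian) 3.736e+04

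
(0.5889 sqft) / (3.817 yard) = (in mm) 15.68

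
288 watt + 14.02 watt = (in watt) 302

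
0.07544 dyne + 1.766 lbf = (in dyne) 7.856e+05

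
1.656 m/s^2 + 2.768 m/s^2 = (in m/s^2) 4.424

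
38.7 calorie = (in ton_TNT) 3.87e-08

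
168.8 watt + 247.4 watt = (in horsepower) 0.5581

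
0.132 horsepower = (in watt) 98.43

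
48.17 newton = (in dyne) 4.817e+06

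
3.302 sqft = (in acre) 7.58e-05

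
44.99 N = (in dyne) 4.499e+06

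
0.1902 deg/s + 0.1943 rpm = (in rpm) 0.226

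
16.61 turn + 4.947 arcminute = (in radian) 104.4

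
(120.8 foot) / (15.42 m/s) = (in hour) 0.0006633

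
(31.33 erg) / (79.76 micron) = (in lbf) 0.008831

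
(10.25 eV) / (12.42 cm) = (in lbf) 2.973e-18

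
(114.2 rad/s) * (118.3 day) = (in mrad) 1.167e+12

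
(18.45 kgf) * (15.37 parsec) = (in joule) 8.581e+19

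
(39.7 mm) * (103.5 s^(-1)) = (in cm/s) 410.9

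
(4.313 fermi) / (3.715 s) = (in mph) 2.597e-15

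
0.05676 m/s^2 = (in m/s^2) 0.05676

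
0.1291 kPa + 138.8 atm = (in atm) 138.8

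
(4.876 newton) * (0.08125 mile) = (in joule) 637.6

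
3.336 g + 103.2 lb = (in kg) 46.81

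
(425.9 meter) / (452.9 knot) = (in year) 5.796e-08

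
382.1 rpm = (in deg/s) 2293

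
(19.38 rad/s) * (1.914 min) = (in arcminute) 7.651e+06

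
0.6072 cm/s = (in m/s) 0.006072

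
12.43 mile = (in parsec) 6.483e-13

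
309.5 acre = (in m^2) 1.253e+06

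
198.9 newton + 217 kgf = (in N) 2327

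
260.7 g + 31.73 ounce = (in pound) 2.558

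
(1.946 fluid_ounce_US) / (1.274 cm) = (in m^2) 0.004517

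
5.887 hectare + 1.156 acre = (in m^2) 6.355e+04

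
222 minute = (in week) 0.02202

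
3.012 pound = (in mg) 1.366e+06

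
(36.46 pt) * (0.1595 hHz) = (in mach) 0.0006025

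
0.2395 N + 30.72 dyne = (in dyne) 2.398e+04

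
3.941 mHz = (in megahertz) 3.941e-09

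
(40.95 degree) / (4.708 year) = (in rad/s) 4.814e-09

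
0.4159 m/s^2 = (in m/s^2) 0.4159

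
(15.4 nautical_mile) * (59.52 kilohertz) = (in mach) 4.985e+06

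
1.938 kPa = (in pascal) 1938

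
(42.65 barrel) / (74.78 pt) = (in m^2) 257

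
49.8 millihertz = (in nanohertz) 4.98e+07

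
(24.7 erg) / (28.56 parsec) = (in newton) 2.803e-24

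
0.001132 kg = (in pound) 0.002496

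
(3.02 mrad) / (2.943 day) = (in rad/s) 1.188e-08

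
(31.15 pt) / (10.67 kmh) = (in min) 6.179e-05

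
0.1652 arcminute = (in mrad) 0.04805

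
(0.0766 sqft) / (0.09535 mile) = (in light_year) 4.902e-21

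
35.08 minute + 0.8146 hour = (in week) 0.008329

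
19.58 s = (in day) 0.0002266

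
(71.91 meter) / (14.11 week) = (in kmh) 3.034e-05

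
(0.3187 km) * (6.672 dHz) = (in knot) 413.3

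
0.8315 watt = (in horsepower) 0.001115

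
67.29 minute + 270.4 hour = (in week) 1.616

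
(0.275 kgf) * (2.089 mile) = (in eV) 5.659e+22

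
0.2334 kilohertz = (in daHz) 23.34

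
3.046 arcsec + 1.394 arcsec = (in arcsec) 4.44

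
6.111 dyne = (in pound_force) 1.374e-05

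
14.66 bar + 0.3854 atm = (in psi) 218.3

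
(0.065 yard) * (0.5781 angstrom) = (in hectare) 3.436e-16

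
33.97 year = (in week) 1771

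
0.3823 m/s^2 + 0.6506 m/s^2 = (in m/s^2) 1.033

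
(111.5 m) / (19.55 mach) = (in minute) 0.0002792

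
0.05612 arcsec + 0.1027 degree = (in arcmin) 6.163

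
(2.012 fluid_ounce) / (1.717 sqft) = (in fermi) 3.73e+11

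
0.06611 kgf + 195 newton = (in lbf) 43.98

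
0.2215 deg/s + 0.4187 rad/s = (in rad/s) 0.4226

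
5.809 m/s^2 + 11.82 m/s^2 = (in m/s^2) 17.63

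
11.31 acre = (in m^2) 4.577e+04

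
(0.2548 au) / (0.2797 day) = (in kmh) 5.678e+06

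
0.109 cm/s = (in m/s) 0.00109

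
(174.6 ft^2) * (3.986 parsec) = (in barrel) 1.255e+19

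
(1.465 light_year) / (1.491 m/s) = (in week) 1.537e+10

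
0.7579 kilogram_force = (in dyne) 7.432e+05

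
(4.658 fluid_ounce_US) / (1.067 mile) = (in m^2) 8.022e-08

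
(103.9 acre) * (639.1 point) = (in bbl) 5.963e+05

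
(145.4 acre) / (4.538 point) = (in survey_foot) 1.206e+09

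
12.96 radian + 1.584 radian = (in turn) 2.315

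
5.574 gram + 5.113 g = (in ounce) 0.377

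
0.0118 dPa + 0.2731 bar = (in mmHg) 204.8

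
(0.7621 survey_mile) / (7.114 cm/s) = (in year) 0.0005467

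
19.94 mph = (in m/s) 8.914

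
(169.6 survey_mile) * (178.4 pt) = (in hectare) 1.718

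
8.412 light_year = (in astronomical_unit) 5.32e+05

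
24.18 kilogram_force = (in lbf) 53.31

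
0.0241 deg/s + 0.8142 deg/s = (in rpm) 0.1397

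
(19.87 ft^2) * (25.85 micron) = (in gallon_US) 0.01261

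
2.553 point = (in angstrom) 9.006e+06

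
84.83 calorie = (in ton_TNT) 8.483e-08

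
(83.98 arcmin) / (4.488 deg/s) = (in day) 3.61e-06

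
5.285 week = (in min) 5.327e+04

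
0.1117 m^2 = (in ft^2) 1.202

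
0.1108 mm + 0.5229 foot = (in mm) 159.5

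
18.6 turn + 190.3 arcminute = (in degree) 6699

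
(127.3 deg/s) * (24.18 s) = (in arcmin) 1.847e+05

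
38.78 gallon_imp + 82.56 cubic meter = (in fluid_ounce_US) 2.798e+06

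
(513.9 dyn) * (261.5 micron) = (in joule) 1.344e-06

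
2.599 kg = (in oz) 91.68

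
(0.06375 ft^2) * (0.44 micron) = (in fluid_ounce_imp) 9.172e-05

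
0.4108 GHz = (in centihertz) 4.108e+10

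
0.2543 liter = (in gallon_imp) 0.05594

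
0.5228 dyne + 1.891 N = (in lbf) 0.4251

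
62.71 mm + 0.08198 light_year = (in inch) 3.054e+16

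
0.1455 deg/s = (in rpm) 0.02425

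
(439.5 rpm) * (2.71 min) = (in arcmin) 2.573e+07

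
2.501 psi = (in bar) 0.1724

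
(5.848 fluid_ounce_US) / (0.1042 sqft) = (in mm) 17.87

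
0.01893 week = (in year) 0.000363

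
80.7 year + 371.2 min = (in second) 2.545e+09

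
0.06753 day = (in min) 97.24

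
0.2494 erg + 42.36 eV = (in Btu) 2.364e-11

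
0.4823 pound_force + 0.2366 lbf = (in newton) 3.198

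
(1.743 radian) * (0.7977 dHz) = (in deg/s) 7.966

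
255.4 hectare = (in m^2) 2.554e+06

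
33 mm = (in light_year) 3.488e-18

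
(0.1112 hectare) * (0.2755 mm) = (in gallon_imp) 67.39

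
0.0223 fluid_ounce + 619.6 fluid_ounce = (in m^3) 0.01832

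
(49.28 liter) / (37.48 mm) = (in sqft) 14.15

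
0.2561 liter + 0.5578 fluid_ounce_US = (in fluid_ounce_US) 9.218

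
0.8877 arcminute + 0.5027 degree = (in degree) 0.5175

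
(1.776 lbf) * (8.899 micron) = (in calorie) 1.68e-05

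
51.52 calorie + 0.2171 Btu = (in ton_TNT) 1.063e-07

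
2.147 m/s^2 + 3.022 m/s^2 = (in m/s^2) 5.169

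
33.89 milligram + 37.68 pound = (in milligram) 1.709e+07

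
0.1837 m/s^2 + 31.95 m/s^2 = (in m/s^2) 32.13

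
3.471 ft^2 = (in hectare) 3.225e-05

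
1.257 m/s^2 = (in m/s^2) 1.257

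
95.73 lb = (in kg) 43.42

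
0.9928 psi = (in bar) 0.06845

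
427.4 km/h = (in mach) 0.3487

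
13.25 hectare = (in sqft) 1.426e+06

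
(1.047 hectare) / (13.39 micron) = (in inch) 3.078e+10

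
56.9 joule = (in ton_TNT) 1.36e-08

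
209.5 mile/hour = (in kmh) 337.2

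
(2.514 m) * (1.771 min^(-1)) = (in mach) 0.0002179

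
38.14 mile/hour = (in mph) 38.14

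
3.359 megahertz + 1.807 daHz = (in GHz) 0.003359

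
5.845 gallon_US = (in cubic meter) 0.02213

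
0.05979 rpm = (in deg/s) 0.3587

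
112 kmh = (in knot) 60.48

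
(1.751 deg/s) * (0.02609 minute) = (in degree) 2.741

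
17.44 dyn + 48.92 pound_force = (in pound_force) 48.92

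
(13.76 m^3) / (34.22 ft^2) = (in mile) 0.002689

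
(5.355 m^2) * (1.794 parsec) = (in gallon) 7.831e+19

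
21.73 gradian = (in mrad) 341.3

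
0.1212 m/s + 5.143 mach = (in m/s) 1751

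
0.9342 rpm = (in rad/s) 0.09783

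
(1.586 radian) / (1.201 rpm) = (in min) 0.2102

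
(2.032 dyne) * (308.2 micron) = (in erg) 0.06263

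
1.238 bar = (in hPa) 1238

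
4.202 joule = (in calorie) 1.004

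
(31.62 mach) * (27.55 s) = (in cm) 2.966e+07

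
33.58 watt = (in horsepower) 0.04503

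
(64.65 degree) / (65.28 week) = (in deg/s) 1.637e-06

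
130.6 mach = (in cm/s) 4.447e+06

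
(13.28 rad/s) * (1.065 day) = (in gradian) 7.779e+07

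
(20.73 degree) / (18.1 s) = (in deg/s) 1.145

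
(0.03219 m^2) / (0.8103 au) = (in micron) 2.656e-07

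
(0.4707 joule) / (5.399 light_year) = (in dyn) 9.215e-13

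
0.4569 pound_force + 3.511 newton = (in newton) 5.543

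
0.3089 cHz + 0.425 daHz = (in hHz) 0.04253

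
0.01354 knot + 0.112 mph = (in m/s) 0.05703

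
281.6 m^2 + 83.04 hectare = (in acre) 205.3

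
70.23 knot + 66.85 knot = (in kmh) 253.9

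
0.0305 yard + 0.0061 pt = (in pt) 79.06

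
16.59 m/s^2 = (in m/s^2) 16.59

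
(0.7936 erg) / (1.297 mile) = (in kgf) 3.877e-12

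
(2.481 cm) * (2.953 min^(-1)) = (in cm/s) 0.1221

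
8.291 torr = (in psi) 0.1603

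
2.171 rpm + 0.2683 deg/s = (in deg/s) 13.29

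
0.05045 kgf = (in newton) 0.4947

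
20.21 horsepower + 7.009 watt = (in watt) 1.508e+04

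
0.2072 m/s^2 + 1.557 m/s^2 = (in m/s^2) 1.764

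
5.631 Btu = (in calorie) 1420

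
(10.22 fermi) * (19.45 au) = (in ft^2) 0.3201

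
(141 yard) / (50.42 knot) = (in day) 5.753e-05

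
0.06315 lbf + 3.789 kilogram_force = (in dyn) 3.744e+06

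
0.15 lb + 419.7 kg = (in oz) 1.481e+04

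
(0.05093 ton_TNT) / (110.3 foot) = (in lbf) 1.425e+06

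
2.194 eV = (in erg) 3.515e-12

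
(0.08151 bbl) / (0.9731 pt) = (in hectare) 0.003775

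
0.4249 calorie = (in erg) 1.778e+07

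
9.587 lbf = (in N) 42.65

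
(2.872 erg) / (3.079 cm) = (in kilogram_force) 9.512e-07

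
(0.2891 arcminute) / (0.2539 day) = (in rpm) 3.661e-08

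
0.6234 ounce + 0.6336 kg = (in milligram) 6.513e+05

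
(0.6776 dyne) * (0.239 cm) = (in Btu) 1.535e-11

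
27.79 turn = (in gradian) 1.112e+04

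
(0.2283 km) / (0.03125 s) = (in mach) 21.46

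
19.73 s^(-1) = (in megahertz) 1.973e-05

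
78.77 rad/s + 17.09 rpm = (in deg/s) 4616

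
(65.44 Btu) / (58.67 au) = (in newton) 7.866e-09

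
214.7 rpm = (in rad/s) 22.48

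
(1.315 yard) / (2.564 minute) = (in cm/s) 0.7816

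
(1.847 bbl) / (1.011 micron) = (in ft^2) 3.126e+06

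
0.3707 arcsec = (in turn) 2.86e-07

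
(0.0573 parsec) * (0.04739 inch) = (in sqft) 2.291e+13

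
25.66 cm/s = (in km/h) 0.9238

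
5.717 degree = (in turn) 0.01588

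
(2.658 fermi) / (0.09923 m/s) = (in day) 3.1e-19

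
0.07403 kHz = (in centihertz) 7403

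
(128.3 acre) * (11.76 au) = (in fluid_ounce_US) 3.089e+22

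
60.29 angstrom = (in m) 6.029e-09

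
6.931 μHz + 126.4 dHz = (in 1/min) 758.4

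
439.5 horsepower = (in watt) 3.277e+05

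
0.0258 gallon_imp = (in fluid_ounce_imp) 4.128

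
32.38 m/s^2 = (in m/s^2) 32.38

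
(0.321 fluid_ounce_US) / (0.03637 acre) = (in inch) 2.539e-06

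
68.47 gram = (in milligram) 6.847e+04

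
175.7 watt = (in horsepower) 0.2356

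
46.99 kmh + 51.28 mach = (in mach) 51.32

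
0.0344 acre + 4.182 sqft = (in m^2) 139.6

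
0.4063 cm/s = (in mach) 1.193e-05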